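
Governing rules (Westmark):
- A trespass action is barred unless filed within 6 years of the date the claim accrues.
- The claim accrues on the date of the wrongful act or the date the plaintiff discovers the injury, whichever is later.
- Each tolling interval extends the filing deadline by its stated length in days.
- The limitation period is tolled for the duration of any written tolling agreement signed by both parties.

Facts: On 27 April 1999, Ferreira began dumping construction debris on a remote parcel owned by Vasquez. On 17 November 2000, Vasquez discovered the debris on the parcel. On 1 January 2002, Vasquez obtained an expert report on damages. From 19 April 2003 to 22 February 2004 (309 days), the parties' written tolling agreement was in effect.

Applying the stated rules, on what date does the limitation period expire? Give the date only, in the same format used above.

Because discovery on 17 November 2000 post-dates the 27 April 1999 act, accrual under the later-of rule falls on 17 November 2000.
6 years from 17 November 2000 is 17 November 2006.
The period was tolled for 309 days by the written tolling agreement (19 April 2003 to 22 February 2004), pushing the deadline to 22 September 2007.
The other events in the timeline have no effect on the limitation period under the stated rules.

22 September 2007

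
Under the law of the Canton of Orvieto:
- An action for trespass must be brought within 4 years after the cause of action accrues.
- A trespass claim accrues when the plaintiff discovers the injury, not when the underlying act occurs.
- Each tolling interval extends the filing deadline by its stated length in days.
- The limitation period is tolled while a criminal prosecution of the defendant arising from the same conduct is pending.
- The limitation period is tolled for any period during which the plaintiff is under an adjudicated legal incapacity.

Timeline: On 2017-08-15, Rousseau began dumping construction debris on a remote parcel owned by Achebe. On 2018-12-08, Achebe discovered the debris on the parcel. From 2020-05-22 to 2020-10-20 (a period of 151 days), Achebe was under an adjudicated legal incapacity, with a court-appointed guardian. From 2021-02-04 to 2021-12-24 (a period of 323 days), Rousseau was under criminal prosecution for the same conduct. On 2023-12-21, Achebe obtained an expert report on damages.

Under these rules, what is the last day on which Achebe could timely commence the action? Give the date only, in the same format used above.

Accrual is tied to discovery, so the period began on 2018-12-08 rather than on 2017-08-15 when the act occurred.
Adding the 4 years base period to 2018-12-08 gives a deadline of 2022-12-08, before any tolling.
Because the plaintiff's legal incapacity ran from 2020-05-22 to 2020-10-20, the deadline is extended by 151 days to 2023-05-08.
The pending criminal prosecution from 2021-02-04 to 2021-12-24 tolled the period for 323 days, extending the deadline to 2024-03-26.
None of the other events listed affects the running of the period under the stated rules.

2024-03-26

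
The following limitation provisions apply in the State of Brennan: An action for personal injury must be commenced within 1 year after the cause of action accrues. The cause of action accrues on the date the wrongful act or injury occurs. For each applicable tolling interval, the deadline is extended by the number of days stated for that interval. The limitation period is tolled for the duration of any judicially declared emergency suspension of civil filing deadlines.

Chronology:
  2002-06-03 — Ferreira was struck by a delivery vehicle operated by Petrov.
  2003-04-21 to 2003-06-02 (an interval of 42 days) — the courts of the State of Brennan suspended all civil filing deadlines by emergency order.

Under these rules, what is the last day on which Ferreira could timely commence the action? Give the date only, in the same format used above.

The limitation period began to run on 2002-06-03.
The untolled deadline — 1 year after 2002-06-03 — is 2003-06-03.
The period was tolled for 42 days by the emergency suspension of filing deadlines (2003-04-21 to 2003-06-02), pushing the deadline to 2003-07-15.

2003-07-15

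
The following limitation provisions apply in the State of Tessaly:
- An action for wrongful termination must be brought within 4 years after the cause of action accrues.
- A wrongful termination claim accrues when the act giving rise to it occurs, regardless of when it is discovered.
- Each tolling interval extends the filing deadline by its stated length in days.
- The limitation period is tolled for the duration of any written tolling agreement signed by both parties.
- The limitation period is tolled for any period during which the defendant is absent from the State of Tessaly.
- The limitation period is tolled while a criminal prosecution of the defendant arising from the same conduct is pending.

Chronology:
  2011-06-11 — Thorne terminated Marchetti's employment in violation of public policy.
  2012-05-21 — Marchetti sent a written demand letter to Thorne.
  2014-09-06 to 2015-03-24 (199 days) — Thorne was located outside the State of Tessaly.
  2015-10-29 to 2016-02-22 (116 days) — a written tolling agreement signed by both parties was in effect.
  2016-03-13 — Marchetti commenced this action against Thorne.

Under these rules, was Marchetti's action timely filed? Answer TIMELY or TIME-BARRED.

The limitation period began to run on 2011-06-11.
Adding the 4 years base period to 2011-06-11 gives a deadline of 2015-06-11, before any tolling.
The period was tolled for 199 days by the defendant's absence from the jurisdiction (2014-09-06 to 2015-03-24), pushing the deadline to 2015-12-27.
The period was tolled for 116 days by the written tolling agreement (2015-10-29 to 2016-02-22), pushing the deadline to 2016-04-21.
None of the other events listed affects the running of the period under the stated rules.
Filing on 2016-03-13 beat the 2016-04-21 deadline — the action is timely.

TIMELY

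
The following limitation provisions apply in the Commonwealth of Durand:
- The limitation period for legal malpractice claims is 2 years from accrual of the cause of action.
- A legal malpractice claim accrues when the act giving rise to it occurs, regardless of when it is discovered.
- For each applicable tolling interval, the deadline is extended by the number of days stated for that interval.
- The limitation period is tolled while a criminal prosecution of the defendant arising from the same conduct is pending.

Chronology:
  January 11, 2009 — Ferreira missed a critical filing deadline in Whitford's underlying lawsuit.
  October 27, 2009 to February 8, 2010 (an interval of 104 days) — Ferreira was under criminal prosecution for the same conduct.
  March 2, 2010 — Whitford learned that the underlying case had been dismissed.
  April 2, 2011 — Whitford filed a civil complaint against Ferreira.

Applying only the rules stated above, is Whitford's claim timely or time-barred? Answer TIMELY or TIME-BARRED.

Accrual is governed by the date of the act, so the period began to run on January 11, 2009; the later discovery on March 2, 2010 is irrelevant under the stated rule.
The untolled deadline — 2 years after January 11, 2009 — is January 11, 2011.
The period was tolled for 104 days by the pending criminal prosecution (October 27, 2009 to February 8, 2010), pushing the deadline to April 25, 2011.
Filing on April 2, 2011 beat the April 25, 2011 deadline — the action is timely.

TIMELY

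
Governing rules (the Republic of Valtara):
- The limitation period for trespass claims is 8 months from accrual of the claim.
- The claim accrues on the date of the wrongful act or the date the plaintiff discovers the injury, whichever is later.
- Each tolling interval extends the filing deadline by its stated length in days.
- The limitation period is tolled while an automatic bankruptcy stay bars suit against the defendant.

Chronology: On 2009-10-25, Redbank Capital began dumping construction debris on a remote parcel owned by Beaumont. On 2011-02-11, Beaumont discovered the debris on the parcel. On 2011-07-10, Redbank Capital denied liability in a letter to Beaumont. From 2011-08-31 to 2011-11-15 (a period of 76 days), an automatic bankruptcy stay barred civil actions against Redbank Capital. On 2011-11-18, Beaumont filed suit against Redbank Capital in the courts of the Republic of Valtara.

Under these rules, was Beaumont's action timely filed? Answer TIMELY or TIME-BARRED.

TIMELY

Because discovery on 2011-02-11 post-dates the 2009-10-25 act, accrual under the later-of rule falls on 2011-02-11.
The untolled deadline — 8 months after 2011-02-11 — is 2011-10-11.
The period was tolled for 76 days by the automatic bankruptcy stay (2011-08-31 to 2011-11-15), pushing the deadline to 2011-12-26.
The other events in the timeline have no effect on the limitation period under the stated rules.
Beaumont filed on 2011-11-18, before the 2011-12-26 deadline, so the action is timely.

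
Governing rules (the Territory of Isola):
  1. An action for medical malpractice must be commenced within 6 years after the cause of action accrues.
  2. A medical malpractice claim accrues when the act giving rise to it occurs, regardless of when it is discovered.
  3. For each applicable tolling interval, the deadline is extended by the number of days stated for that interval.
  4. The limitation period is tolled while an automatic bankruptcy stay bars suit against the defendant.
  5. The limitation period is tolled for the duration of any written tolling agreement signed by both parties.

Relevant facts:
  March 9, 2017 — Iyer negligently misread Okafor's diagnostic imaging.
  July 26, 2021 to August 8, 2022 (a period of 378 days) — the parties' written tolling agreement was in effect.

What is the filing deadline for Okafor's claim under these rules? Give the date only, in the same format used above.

The claim accrued on March 9, 2017, when the wrongful act occurred.
The untolled deadline — 6 years after March 9, 2017 — is March 9, 2023.
The period was tolled for 378 days by the written tolling agreement (July 26, 2021 to August 8, 2022), pushing the deadline to March 21, 2024.

March 21, 2024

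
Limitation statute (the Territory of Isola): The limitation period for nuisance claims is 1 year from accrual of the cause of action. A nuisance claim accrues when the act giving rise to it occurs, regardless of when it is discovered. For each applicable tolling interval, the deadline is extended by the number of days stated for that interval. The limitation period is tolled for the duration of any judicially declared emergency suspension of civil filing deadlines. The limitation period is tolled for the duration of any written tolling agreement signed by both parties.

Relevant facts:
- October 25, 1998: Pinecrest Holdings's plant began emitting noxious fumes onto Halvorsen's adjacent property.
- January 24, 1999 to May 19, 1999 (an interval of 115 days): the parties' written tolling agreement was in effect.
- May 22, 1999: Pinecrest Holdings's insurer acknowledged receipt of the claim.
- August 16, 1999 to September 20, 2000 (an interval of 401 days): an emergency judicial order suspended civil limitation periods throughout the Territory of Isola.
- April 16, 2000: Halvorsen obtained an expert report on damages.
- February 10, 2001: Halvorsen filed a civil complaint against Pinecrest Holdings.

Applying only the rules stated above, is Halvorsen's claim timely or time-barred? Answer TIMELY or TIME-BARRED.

TIMELY

The limitation period began to run on October 25, 1998.
Adding the 1 year base period to October 25, 1998 gives a deadline of October 25, 1999, before any tolling.
Because the written tolling agreement ran from January 24, 1999 to May 19, 1999, the deadline is extended by 115 days to February 17, 2000.
Because the emergency suspension of filing deadlines ran from August 16, 1999 to September 20, 2000, the deadline is extended by 401 days to March 24, 2001.
Nothing else in the chronology tolls or restarts the period.
Halvorsen filed on February 10, 2001, before the March 24, 2001 deadline, so the action is timely.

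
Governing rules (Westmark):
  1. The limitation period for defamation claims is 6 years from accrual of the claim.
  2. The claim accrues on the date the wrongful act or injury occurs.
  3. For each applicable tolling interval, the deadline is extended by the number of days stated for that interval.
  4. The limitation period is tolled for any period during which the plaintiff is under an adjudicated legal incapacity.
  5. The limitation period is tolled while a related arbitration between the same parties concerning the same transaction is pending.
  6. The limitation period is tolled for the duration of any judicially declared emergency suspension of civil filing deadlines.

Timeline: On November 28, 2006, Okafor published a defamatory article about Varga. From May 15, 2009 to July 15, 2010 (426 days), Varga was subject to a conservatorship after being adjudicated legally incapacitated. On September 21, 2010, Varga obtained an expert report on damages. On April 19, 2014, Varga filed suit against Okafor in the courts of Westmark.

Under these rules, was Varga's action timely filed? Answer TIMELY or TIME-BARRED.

TIME-BARRED

The claim accrued on November 28, 2006, the date of the act.
The untolled deadline — 6 years after November 28, 2006 — is November 28, 2012.
Because the plaintiff's legal incapacity ran from May 15, 2009 to July 15, 2010, the deadline is extended by 426 days to January 28, 2014.
Nothing else in the chronology tolls or restarts the period.
The April 19, 2014 filing falls after the January 28, 2014 deadline; the claim is time-barred.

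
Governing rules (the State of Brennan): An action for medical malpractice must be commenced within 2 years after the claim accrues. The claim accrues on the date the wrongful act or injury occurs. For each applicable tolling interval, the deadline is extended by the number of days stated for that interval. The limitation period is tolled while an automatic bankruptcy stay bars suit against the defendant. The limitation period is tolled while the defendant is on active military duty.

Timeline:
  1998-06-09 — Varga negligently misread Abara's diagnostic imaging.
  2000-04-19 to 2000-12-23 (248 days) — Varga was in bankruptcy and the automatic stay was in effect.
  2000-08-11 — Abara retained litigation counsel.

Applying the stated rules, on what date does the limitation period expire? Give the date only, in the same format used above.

2001-02-12

The claim accrued on 1998-06-09, when the wrongful act occurred.
2 years from 1998-06-09 is 2000-06-09.
The period was tolled for 248 days by the automatic bankruptcy stay (2000-04-19 to 2000-12-23), pushing the deadline to 2001-02-12.
The other events in the timeline have no effect on the limitation period under the stated rules.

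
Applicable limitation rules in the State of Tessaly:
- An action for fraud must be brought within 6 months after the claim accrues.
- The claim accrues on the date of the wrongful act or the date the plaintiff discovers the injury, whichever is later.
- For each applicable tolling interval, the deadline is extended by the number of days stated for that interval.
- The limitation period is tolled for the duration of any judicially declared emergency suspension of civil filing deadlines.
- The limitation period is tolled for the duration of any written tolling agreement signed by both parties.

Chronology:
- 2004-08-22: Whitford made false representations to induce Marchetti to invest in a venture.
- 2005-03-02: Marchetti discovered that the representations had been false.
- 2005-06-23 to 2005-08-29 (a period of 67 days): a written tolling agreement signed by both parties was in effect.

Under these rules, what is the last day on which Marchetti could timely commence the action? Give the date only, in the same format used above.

Because discovery on 2005-03-02 post-dates the 2004-08-22 act, accrual under the later-of rule falls on 2005-03-02.
Adding the 6 months base period to 2005-03-02 gives a deadline of 2005-09-02, before any tolling.
Because the written tolling agreement ran from 2005-06-23 to 2005-08-29, the deadline is extended by 67 days to 2005-11-08.

2005-11-08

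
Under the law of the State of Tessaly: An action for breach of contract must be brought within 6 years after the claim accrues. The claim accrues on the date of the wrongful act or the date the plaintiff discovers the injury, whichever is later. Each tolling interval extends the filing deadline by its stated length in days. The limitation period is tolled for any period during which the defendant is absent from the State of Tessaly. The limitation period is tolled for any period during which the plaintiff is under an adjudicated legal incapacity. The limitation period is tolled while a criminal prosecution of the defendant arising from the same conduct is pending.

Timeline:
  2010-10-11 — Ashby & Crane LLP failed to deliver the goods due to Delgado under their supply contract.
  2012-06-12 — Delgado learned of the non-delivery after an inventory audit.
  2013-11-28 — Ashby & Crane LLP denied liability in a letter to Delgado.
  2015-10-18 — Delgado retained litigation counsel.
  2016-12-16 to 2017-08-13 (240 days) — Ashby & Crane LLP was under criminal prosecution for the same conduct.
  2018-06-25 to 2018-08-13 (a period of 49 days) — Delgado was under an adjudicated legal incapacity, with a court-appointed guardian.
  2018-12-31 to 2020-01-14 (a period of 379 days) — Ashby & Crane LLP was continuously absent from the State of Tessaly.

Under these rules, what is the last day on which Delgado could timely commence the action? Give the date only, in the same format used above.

2020-04-10

Because discovery on 2012-06-12 post-dates the 2010-10-11 act, accrual under the later-of rule falls on 2012-06-12.
The untolled deadline — 6 years after 2012-06-12 — is 2018-06-12.
Because the pending criminal prosecution ran from 2016-12-16 to 2017-08-13, the deadline is extended by 240 days to 2019-02-07.
The plaintiff's legal incapacity from 2018-06-25 to 2018-08-13 tolled the period for 49 days, extending the deadline to 2019-03-28.
The period was tolled for 379 days by the defendant's absence from the jurisdiction (2018-12-31 to 2020-01-14), pushing the deadline to 2020-04-10.
The other events in the timeline have no effect on the limitation period under the stated rules.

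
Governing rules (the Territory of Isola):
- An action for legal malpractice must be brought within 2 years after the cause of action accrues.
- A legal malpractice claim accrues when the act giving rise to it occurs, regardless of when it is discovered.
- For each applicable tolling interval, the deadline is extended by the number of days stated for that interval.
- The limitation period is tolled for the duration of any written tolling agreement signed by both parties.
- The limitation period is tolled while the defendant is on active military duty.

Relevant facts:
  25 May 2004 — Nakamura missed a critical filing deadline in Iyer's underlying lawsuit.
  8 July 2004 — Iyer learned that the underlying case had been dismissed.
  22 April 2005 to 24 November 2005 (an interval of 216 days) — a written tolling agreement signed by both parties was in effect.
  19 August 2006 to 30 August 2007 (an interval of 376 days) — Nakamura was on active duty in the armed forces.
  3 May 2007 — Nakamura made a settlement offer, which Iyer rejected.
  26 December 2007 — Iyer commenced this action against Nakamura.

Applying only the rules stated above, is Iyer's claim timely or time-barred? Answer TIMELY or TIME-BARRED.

Accrual is governed by the date of the act, so the period began to run on 25 May 2004; the later discovery on 8 July 2004 is irrelevant under the stated rule.
The untolled deadline — 2 years after 25 May 2004 — is 25 May 2006.
The period was tolled for 216 days by the written tolling agreement (22 April 2005 to 24 November 2005), pushing the deadline to 27 December 2006.
The period was tolled for 376 days by the defendant's active military service (19 August 2006 to 30 August 2007), pushing the deadline to 7 January 2008.
The other events in the timeline have no effect on the limitation period under the stated rules.
Filing on 26 December 2007 beat the 7 January 2008 deadline — the action is timely.

TIMELY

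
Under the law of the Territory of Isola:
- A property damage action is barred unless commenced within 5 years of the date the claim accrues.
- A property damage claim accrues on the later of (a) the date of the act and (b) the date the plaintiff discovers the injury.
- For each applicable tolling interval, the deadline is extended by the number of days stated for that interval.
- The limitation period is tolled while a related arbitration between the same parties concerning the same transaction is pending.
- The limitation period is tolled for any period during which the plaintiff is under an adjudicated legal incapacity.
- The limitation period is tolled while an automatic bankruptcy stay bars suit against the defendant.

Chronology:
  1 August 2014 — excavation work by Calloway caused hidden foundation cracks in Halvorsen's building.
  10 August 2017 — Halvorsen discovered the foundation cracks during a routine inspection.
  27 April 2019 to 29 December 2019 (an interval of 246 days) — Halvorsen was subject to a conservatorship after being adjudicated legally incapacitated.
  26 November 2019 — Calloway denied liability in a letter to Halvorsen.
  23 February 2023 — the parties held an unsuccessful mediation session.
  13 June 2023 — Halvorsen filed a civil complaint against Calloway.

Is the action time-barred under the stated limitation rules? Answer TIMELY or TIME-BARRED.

TIME-BARRED

Taking the later of the act (1 August 2014) and discovery (10 August 2017), the claim accrued on 10 August 2017.
Adding the 5 years base period to 10 August 2017 gives a deadline of 10 August 2022, before any tolling.
Because the plaintiff's legal incapacity ran from 27 April 2019 to 29 December 2019, the deadline is extended by 246 days to 13 April 2023.
Nothing else in the chronology tolls or restarts the period.
Halvorsen filed on 13 June 2023, after the 13 April 2023 deadline, so the action is time-barred.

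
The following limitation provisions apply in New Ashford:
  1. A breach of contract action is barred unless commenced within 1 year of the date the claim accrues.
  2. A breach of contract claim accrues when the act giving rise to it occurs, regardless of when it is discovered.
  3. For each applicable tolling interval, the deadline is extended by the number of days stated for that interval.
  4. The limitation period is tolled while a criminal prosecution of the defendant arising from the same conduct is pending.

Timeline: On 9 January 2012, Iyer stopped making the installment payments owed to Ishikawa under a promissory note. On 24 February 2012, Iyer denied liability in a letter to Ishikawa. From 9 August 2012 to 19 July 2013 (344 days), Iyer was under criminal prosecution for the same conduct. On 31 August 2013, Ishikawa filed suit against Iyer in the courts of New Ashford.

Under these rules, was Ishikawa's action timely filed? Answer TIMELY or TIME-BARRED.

The claim accrued on 9 January 2012, the date of the act.
Adding the 1 year base period to 9 January 2012 gives a deadline of 9 January 2013, before any tolling.
The pending criminal prosecution from 9 August 2012 to 19 July 2013 tolled the period for 344 days, extending the deadline to 19 December 2013.
None of the other events listed affects the running of the period under the stated rules.
The 31 August 2013 filing precedes the 19 December 2013 deadline; the claim is timely.

TIMELY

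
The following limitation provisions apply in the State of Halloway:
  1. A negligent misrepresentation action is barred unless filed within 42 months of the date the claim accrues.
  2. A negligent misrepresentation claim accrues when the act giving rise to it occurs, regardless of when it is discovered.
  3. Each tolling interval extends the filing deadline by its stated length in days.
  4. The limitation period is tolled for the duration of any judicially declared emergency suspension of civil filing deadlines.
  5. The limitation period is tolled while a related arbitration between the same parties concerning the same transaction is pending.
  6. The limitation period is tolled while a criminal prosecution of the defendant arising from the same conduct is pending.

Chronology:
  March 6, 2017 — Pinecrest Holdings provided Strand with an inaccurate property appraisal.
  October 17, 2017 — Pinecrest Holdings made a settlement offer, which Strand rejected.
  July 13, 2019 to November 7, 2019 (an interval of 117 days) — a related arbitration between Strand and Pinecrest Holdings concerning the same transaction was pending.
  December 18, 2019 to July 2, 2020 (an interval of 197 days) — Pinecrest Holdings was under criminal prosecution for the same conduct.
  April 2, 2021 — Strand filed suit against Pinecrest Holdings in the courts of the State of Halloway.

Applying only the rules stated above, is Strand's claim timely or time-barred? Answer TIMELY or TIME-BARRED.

The limitation period began to run on March 6, 2017.
Adding the 42 months base period to March 6, 2017 gives a deadline of September 6, 2020, before any tolling.
The period was tolled for 117 days by the pending related arbitration (July 13, 2019 to November 7, 2019), pushing the deadline to January 1, 2021.
The pending criminal prosecution from December 18, 2019 to July 2, 2020 tolled the period for 197 days, extending the deadline to July 17, 2021.
Nothing else in the chronology tolls or restarts the period.
Filing on April 2, 2021 beat the July 17, 2021 deadline — the action is timely.

TIMELY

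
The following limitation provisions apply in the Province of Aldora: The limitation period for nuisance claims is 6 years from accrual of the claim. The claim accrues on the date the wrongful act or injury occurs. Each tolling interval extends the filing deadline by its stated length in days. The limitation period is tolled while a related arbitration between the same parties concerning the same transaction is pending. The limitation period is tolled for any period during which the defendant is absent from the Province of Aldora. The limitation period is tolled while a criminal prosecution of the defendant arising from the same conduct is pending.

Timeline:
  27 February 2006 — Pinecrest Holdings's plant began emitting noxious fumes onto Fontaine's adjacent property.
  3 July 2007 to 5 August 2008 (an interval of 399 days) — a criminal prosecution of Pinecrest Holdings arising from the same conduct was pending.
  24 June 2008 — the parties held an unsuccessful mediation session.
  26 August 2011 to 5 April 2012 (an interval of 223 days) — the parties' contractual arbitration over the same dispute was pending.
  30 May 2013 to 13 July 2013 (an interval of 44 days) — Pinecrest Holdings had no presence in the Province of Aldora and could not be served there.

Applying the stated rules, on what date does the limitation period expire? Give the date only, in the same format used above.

24 December 2013

The claim accrued on 27 February 2006, when the wrongful act occurred.
6 years from 27 February 2006 is 27 February 2012.
Because the pending criminal prosecution ran from 3 July 2007 to 5 August 2008, the deadline is extended by 399 days to 1 April 2013.
The pending related arbitration from 26 August 2011 to 5 April 2012 tolled the period for 223 days, extending the deadline to 10 November 2013.
The defendant's absence from the jurisdiction from 30 May 2013 to 13 July 2013 tolled the period for 44 days, extending the deadline to 24 December 2013.
The other events in the timeline have no effect on the limitation period under the stated rules.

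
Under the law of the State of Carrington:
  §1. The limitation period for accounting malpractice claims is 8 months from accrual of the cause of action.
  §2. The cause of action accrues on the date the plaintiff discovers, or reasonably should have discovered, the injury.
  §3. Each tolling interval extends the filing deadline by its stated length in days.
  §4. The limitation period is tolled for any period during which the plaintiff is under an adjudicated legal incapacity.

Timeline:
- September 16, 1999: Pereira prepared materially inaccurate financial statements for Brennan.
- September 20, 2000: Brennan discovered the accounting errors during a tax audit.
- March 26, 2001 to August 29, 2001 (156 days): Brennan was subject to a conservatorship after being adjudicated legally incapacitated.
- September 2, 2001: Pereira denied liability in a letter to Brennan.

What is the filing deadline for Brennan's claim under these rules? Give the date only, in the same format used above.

October 23, 2001

The claim did not accrue until Brennan discovered the injury on September 20, 2000; the September 16, 1999 act date does not start the clock under the stated rule.
The untolled deadline — 8 months after September 20, 2000 — is May 20, 2001.
The plaintiff's legal incapacity from March 26, 2001 to August 29, 2001 tolled the period for 156 days, extending the deadline to October 23, 2001.
The other events in the timeline have no effect on the limitation period under the stated rules.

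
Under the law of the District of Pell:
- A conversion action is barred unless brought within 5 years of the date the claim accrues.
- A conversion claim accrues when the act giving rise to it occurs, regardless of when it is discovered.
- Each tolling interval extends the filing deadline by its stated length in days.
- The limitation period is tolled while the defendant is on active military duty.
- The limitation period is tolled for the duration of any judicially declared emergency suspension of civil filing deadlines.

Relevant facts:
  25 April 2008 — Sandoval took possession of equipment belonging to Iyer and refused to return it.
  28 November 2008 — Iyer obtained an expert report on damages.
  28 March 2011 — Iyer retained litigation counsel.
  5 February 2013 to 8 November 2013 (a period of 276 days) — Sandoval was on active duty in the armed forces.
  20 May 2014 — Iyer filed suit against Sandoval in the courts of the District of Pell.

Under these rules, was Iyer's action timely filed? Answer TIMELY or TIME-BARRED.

TIME-BARRED

The limitation period began to run on 25 April 2008.
5 years from 25 April 2008 is 25 April 2013.
The period was tolled for 276 days by the defendant's active military service (5 February 2013 to 8 November 2013), pushing the deadline to 26 January 2014.
The other events in the timeline have no effect on the limitation period under the stated rules.
Iyer filed on 20 May 2014, after the 26 January 2014 deadline, so the action is time-barred.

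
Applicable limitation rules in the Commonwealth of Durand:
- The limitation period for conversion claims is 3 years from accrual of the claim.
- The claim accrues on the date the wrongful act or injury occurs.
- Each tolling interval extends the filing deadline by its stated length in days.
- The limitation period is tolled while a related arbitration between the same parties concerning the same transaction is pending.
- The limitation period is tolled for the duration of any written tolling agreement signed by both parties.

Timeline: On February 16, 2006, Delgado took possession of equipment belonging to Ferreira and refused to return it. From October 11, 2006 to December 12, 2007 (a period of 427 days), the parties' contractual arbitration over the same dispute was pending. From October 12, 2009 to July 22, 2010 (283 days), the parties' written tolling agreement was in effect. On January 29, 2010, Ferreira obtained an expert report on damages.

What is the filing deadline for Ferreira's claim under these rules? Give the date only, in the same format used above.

January 27, 2011

The limitation period began to run on February 16, 2006.
Adding the 3 years base period to February 16, 2006 gives a deadline of February 16, 2009, before any tolling.
The pending related arbitration from October 11, 2006 to December 12, 2007 tolled the period for 427 days, extending the deadline to April 19, 2010.
Because the written tolling agreement ran from October 12, 2009 to July 22, 2010, the deadline is extended by 283 days to January 27, 2011.
None of the other events listed affects the running of the period under the stated rules.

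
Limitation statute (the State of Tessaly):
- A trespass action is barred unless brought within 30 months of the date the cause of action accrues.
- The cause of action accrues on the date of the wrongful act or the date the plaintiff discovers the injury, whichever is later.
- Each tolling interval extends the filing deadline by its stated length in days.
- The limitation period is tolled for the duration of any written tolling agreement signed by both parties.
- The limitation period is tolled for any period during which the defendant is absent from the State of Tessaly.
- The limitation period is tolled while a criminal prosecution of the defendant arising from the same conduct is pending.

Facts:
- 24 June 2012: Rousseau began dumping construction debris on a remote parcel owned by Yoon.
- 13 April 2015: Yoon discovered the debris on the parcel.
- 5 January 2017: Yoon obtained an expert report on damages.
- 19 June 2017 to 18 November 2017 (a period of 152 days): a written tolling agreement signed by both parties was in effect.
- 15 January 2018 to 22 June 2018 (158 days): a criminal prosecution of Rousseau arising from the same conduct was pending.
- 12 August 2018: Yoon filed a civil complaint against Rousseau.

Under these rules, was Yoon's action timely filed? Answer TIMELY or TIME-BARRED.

Taking the later of the act (24 June 2012) and discovery (13 April 2015), the claim accrued on 13 April 2015.
Adding the 30 months base period to 13 April 2015 gives a deadline of 13 October 2017, before any tolling.
The written tolling agreement from 19 June 2017 to 18 November 2017 tolled the period for 152 days, extending the deadline to 14 March 2018.
The period was tolled for 158 days by the pending criminal prosecution (15 January 2018 to 22 June 2018), pushing the deadline to 19 August 2018.
None of the other events listed affects the running of the period under the stated rules.
Filing on 12 August 2018 beat the 19 August 2018 deadline — the action is timely.

TIMELY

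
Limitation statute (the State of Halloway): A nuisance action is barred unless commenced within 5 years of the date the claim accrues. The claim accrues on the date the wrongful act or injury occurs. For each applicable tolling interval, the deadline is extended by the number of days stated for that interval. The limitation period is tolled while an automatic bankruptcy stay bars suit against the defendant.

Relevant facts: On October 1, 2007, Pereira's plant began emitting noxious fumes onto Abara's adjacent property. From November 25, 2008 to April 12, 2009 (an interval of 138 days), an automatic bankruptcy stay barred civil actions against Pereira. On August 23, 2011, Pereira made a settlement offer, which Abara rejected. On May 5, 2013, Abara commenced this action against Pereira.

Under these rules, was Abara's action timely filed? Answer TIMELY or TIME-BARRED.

The claim accrued on October 1, 2007, the date of the act.
5 years from October 1, 2007 is October 1, 2012.
The period was tolled for 138 days by the automatic bankruptcy stay (November 25, 2008 to April 12, 2009), pushing the deadline to February 16, 2013.
The other events in the timeline have no effect on the limitation period under the stated rules.
Filing on May 5, 2013 missed the February 16, 2013 deadline — the action is time-barred.

TIME-BARRED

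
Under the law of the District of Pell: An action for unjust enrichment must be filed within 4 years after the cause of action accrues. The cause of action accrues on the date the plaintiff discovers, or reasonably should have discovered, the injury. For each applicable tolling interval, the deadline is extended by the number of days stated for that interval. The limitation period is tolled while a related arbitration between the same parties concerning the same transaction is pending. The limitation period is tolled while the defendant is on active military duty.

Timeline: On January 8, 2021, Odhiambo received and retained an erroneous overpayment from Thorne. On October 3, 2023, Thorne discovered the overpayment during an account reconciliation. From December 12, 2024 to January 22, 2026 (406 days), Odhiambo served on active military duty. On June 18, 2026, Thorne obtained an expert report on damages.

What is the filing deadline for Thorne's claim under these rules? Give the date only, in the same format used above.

November 12, 2028

The claim did not accrue until Thorne discovered the injury on October 3, 2023; the January 8, 2021 act date does not start the clock under the stated rule.
Adding the 4 years base period to October 3, 2023 gives a deadline of October 3, 2027, before any tolling.
The defendant's active military service from December 12, 2024 to January 22, 2026 tolled the period for 406 days, extending the deadline to November 12, 2028.
None of the other events listed affects the running of the period under the stated rules.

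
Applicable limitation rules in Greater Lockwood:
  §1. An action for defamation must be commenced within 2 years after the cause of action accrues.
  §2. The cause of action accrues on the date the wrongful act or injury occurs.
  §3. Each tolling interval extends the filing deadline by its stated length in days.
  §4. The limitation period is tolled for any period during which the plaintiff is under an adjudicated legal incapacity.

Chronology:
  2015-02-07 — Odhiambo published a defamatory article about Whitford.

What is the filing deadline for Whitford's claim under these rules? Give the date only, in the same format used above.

2017-02-07

The cause of action accrued on 2015-02-07, the date of the act.
2 years from 2015-02-07 is 2017-02-07.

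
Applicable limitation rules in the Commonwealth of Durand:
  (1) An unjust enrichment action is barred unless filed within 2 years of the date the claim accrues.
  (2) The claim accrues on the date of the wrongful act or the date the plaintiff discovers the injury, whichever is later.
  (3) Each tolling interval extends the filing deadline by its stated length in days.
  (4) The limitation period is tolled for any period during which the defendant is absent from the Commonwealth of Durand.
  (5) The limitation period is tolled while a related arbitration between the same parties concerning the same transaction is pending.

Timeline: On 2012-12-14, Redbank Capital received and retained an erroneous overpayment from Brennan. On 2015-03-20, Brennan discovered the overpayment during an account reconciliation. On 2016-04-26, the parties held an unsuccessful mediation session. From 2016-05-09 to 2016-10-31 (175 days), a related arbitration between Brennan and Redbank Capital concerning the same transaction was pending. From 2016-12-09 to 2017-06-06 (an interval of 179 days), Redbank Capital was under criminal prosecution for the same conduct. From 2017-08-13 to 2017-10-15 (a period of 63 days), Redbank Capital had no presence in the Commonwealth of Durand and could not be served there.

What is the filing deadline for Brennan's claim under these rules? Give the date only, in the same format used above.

Because discovery on 2015-03-20 post-dates the 2012-12-14 act, accrual under the later-of rule falls on 2015-03-20.
2 years from 2015-03-20 is 2017-03-20.
The period was tolled for 175 days by the pending related arbitration (2016-05-09 to 2016-10-31), pushing the deadline to 2017-09-11.
The defendant's absence from the jurisdiction from 2017-08-13 to 2017-10-15 tolled the period for 63 days, extending the deadline to 2017-11-13.
No stated provision tolls the period for a criminal prosecution, so the interval from 2016-12-09 to 2017-06-06 has no effect on the deadline.
Nothing else in the chronology tolls or restarts the period.

2017-11-13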